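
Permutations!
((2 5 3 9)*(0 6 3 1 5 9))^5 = ((0 6 3)(1 5)(2 9))^5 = (0 3 6)(1 5)(2 9)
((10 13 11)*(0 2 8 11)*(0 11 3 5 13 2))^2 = (2 3 13 10 8 5 11)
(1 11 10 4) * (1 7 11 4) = [0, 4, 2, 3, 7, 5, 6, 11, 8, 9, 1, 10] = (1 4 7 11 10)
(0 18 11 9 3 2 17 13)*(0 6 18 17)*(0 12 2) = (0 17 13 6 18 11 9 3)(2 12) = [17, 1, 12, 0, 4, 5, 18, 7, 8, 3, 10, 9, 2, 6, 14, 15, 16, 13, 11]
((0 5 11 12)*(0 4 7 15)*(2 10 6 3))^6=((0 5 11 12 4 7 15)(2 10 6 3))^6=(0 15 7 4 12 11 5)(2 6)(3 10)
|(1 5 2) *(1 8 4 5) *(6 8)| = 5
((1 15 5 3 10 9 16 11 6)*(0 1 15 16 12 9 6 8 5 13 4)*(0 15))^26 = (0 6 10 3 5 8 11 16 1)(4 13 15)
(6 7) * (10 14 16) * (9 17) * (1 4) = [0, 4, 2, 3, 1, 5, 7, 6, 8, 17, 14, 11, 12, 13, 16, 15, 10, 9] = (1 4)(6 7)(9 17)(10 14 16)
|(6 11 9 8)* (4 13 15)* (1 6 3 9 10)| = 12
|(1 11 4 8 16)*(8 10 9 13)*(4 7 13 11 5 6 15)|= 12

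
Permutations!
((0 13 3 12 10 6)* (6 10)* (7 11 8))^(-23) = (0 3 6 13 12)(7 11 8)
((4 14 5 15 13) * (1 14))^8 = (1 5 13)(4 14 15)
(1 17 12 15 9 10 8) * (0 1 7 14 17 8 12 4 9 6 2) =(0 1 8 7 14 17 4 9 10 12 15 6 2) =[1, 8, 0, 3, 9, 5, 2, 14, 7, 10, 12, 11, 15, 13, 17, 6, 16, 4]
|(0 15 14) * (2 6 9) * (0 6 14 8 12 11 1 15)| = 20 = |(1 15 8 12 11)(2 14 6 9)|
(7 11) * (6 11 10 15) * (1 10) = (1 10 15 6 11 7) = [0, 10, 2, 3, 4, 5, 11, 1, 8, 9, 15, 7, 12, 13, 14, 6]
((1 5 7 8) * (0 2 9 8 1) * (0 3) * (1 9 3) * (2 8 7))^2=(9)(0 1 2)(3 8 5)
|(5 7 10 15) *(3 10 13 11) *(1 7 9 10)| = |(1 7 13 11 3)(5 9 10 15)| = 20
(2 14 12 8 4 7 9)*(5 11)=[0, 1, 14, 3, 7, 11, 6, 9, 4, 2, 10, 5, 8, 13, 12]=(2 14 12 8 4 7 9)(5 11)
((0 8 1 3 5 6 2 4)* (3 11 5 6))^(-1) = ((0 8 1 11 5 3 6 2 4))^(-1) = (0 4 2 6 3 5 11 1 8)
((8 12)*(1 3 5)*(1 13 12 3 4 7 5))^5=(1 12 7 3 13 4 8 5)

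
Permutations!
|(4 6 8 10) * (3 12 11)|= 12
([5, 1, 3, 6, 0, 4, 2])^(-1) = [4, 1, 6, 2, 5, 0, 3]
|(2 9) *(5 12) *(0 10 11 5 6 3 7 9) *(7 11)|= 5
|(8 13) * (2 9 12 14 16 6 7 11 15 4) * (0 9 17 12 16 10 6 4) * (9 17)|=|(0 17 12 14 10 6 7 11 15)(2 9 16 4)(8 13)|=36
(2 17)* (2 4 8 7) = (2 17 4 8 7) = [0, 1, 17, 3, 8, 5, 6, 2, 7, 9, 10, 11, 12, 13, 14, 15, 16, 4]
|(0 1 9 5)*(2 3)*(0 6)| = 10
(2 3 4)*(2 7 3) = (3 4 7) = [0, 1, 2, 4, 7, 5, 6, 3]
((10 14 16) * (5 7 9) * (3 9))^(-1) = (3 7 5 9)(10 16 14)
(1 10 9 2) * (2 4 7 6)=(1 10 9 4 7 6 2)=[0, 10, 1, 3, 7, 5, 2, 6, 8, 4, 9]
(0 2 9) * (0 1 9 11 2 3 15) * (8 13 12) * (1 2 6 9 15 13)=[3, 15, 11, 13, 4, 5, 9, 7, 1, 2, 10, 6, 8, 12, 14, 0]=(0 3 13 12 8 1 15)(2 11 6 9)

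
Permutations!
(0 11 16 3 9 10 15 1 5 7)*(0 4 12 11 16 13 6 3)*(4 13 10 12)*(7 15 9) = [16, 5, 2, 7, 4, 15, 3, 13, 8, 12, 9, 10, 11, 6, 14, 1, 0] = (0 16)(1 5 15)(3 7 13 6)(9 12 11 10)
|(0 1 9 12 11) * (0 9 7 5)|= |(0 1 7 5)(9 12 11)|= 12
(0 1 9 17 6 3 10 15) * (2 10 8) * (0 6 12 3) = (0 1 9 17 12 3 8 2 10 15 6) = [1, 9, 10, 8, 4, 5, 0, 7, 2, 17, 15, 11, 3, 13, 14, 6, 16, 12]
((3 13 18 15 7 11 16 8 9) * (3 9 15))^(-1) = (3 18 13)(7 15 8 16 11)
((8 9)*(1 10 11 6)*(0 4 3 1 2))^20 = (0 10)(1 2)(3 6)(4 11)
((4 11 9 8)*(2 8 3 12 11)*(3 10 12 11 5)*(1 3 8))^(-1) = ((1 3 11 9 10 12 5 8 4 2))^(-1) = (1 2 4 8 5 12 10 9 11 3)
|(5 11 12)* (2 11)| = 4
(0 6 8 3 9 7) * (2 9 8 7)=(0 6 7)(2 9)(3 8)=[6, 1, 9, 8, 4, 5, 7, 0, 3, 2]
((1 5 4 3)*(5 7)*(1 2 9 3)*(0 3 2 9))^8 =(9)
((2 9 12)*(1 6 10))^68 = ((1 6 10)(2 9 12))^68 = (1 10 6)(2 12 9)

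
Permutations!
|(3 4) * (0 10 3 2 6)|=6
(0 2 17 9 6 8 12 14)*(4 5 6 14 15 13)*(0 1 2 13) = (0 13 4 5 6 8 12 15)(1 2 17 9 14) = [13, 2, 17, 3, 5, 6, 8, 7, 12, 14, 10, 11, 15, 4, 1, 0, 16, 9]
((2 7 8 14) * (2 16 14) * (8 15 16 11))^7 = (16)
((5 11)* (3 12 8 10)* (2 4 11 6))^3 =(2 5 4 6 11)(3 10 8 12)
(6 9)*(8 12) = (6 9)(8 12) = [0, 1, 2, 3, 4, 5, 9, 7, 12, 6, 10, 11, 8]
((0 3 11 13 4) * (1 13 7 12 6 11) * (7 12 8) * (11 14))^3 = ((0 3 1 13 4)(6 14 11 12)(7 8))^3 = (0 13 3 4 1)(6 12 11 14)(7 8)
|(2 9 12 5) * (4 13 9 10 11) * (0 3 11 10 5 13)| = |(0 3 11 4)(2 5)(9 12 13)| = 12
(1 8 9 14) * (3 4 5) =[0, 8, 2, 4, 5, 3, 6, 7, 9, 14, 10, 11, 12, 13, 1] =(1 8 9 14)(3 4 5)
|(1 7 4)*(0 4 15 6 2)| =7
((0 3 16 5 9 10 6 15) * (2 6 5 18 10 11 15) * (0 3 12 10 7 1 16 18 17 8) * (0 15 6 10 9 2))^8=(18)(0 11 12 6 9)(2 5 10)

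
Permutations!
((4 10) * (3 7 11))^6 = (11)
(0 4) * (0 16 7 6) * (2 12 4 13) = [13, 1, 12, 3, 16, 5, 0, 6, 8, 9, 10, 11, 4, 2, 14, 15, 7] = (0 13 2 12 4 16 7 6)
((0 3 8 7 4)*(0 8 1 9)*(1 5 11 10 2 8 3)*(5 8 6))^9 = (2 10 11 5 6)(3 8 7 4)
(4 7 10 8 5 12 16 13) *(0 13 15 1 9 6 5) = (0 13 4 7 10 8)(1 9 6 5 12 16 15) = [13, 9, 2, 3, 7, 12, 5, 10, 0, 6, 8, 11, 16, 4, 14, 1, 15]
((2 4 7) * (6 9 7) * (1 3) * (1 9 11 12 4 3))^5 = (2 3 9 7)(4 6 11 12)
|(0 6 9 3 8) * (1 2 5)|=|(0 6 9 3 8)(1 2 5)|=15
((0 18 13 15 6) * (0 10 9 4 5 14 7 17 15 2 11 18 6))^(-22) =(0 17 14 4 10)(2 18)(5 9 6 15 7)(11 13)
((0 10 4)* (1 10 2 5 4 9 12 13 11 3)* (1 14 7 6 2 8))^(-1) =(0 4 5 2 6 7 14 3 11 13 12 9 10 1 8)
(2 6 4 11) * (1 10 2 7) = (1 10 2 6 4 11 7) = [0, 10, 6, 3, 11, 5, 4, 1, 8, 9, 2, 7]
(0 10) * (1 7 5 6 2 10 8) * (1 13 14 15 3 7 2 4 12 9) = [8, 2, 10, 7, 12, 6, 4, 5, 13, 1, 0, 11, 9, 14, 15, 3] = (0 8 13 14 15 3 7 5 6 4 12 9 1 2 10)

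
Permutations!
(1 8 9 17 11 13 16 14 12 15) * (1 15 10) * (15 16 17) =(1 8 9 15 16 14 12 10)(11 13 17) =[0, 8, 2, 3, 4, 5, 6, 7, 9, 15, 1, 13, 10, 17, 12, 16, 14, 11]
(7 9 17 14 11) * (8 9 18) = (7 18 8 9 17 14 11) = [0, 1, 2, 3, 4, 5, 6, 18, 9, 17, 10, 7, 12, 13, 11, 15, 16, 14, 8]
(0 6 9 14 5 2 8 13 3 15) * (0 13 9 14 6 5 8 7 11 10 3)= [5, 1, 7, 15, 4, 2, 14, 11, 9, 6, 3, 10, 12, 0, 8, 13]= (0 5 2 7 11 10 3 15 13)(6 14 8 9)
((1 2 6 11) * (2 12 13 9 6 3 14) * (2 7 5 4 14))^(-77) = ((1 12 13 9 6 11)(2 3)(4 14 7 5))^(-77) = (1 12 13 9 6 11)(2 3)(4 5 7 14)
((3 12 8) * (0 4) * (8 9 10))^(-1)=(0 4)(3 8 10 9 12)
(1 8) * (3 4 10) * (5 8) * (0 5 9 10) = (0 5 8 1 9 10 3 4) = [5, 9, 2, 4, 0, 8, 6, 7, 1, 10, 3]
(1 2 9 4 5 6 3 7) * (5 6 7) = (1 2 9 4 6 3 5 7) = [0, 2, 9, 5, 6, 7, 3, 1, 8, 4]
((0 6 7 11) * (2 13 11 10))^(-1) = (0 11 13 2 10 7 6)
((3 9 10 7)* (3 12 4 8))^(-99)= ((3 9 10 7 12 4 8))^(-99)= (3 8 4 12 7 10 9)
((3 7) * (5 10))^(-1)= (3 7)(5 10)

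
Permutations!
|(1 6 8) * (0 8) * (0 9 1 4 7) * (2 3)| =|(0 8 4 7)(1 6 9)(2 3)| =12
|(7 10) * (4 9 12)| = 6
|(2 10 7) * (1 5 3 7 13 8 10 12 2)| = 12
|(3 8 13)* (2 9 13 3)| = 6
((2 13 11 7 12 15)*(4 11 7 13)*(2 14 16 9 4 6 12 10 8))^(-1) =((2 6 12 15 14 16 9 4 11 13 7 10 8))^(-1) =(2 8 10 7 13 11 4 9 16 14 15 12 6)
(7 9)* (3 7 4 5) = (3 7 9 4 5) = [0, 1, 2, 7, 5, 3, 6, 9, 8, 4]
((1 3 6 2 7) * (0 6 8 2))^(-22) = (1 2 3 7 8)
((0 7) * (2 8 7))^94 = ((0 2 8 7))^94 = (0 8)(2 7)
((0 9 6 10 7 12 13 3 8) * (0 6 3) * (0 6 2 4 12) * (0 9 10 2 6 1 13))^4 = ((0 10 7 9 3 8 6 2 4 12)(1 13))^4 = (13)(0 3 4 7 6)(2 10 8 12 9)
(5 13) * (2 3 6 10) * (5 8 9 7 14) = (2 3 6 10)(5 13 8 9 7 14) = [0, 1, 3, 6, 4, 13, 10, 14, 9, 7, 2, 11, 12, 8, 5]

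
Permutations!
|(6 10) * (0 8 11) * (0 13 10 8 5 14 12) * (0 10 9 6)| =|(0 5 14 12 10)(6 8 11 13 9)| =5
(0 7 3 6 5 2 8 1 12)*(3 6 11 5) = (0 7 6 3 11 5 2 8 1 12) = [7, 12, 8, 11, 4, 2, 3, 6, 1, 9, 10, 5, 0]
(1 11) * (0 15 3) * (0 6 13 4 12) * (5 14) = (0 15 3 6 13 4 12)(1 11)(5 14) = [15, 11, 2, 6, 12, 14, 13, 7, 8, 9, 10, 1, 0, 4, 5, 3]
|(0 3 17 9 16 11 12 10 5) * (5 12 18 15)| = |(0 3 17 9 16 11 18 15 5)(10 12)| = 18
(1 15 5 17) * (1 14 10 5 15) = (5 17 14 10) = [0, 1, 2, 3, 4, 17, 6, 7, 8, 9, 5, 11, 12, 13, 10, 15, 16, 14]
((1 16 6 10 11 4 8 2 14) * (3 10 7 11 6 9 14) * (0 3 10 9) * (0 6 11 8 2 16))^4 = ((0 3 9 14 1)(2 10 11 4)(6 7 8 16))^4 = (16)(0 1 14 9 3)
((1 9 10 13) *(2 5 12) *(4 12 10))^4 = (1 2)(4 10)(5 9)(12 13)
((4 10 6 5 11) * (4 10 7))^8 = ((4 7)(5 11 10 6))^8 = (11)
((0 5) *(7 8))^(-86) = (8)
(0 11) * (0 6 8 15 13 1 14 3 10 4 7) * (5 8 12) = [11, 14, 2, 10, 7, 8, 12, 0, 15, 9, 4, 6, 5, 1, 3, 13] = (0 11 6 12 5 8 15 13 1 14 3 10 4 7)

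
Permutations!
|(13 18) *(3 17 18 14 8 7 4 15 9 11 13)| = |(3 17 18)(4 15 9 11 13 14 8 7)| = 24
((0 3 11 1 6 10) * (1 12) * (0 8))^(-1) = ((0 3 11 12 1 6 10 8))^(-1) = (0 8 10 6 1 12 11 3)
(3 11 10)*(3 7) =(3 11 10 7) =[0, 1, 2, 11, 4, 5, 6, 3, 8, 9, 7, 10]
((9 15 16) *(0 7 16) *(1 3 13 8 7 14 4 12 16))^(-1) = ((0 14 4 12 16 9 15)(1 3 13 8 7))^(-1) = (0 15 9 16 12 4 14)(1 7 8 13 3)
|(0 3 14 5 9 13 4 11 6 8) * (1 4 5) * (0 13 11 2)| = 6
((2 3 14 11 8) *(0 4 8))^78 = ((0 4 8 2 3 14 11))^78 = (0 4 8 2 3 14 11)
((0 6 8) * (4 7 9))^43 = (0 6 8)(4 7 9)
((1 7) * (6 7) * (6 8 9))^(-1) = ((1 8 9 6 7))^(-1) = (1 7 6 9 8)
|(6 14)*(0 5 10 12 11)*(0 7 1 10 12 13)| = |(0 5 12 11 7 1 10 13)(6 14)| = 8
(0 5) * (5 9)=[9, 1, 2, 3, 4, 0, 6, 7, 8, 5]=(0 9 5)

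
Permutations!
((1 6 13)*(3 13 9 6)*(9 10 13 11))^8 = (1 3 11 9 6 10 13)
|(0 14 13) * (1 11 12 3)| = 12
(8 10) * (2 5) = [0, 1, 5, 3, 4, 2, 6, 7, 10, 9, 8] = (2 5)(8 10)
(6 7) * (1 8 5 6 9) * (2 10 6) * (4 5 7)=(1 8 7 9)(2 10 6 4 5)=[0, 8, 10, 3, 5, 2, 4, 9, 7, 1, 6]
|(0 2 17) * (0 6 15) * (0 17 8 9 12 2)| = 12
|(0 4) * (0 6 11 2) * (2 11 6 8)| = 4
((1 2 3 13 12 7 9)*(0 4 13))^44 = (0 3 2 1 9 7 12 13 4)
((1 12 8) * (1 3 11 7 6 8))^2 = (12)(3 7 8 11 6)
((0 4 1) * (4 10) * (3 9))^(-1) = (0 1 4 10)(3 9)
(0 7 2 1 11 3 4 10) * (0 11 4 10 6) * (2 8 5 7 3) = (0 3 10 11 2 1 4 6)(5 7 8) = [3, 4, 1, 10, 6, 7, 0, 8, 5, 9, 11, 2]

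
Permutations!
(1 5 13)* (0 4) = (0 4)(1 5 13) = [4, 5, 2, 3, 0, 13, 6, 7, 8, 9, 10, 11, 12, 1]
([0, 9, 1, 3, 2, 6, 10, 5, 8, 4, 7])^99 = [0, 2, 4, 3, 9, 7, 5, 10, 8, 1, 6]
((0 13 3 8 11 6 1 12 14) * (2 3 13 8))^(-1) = ((0 8 11 6 1 12 14)(2 3))^(-1) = (0 14 12 1 6 11 8)(2 3)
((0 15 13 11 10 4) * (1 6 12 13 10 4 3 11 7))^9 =((0 15 10 3 11 4)(1 6 12 13 7))^9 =(0 3)(1 7 13 12 6)(4 10)(11 15)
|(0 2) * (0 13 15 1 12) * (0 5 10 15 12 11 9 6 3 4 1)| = 42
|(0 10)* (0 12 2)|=4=|(0 10 12 2)|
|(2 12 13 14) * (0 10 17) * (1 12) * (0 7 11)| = 5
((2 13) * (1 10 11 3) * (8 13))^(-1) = (1 3 11 10)(2 13 8)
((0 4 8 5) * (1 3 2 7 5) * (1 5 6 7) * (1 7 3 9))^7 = (0 5 8 4)(1 9)(2 3 6 7)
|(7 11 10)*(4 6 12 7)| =|(4 6 12 7 11 10)| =6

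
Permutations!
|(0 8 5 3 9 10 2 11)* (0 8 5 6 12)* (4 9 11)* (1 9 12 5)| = 35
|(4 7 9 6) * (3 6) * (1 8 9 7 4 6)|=4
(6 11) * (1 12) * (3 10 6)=(1 12)(3 10 6 11)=[0, 12, 2, 10, 4, 5, 11, 7, 8, 9, 6, 3, 1]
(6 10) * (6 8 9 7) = (6 10 8 9 7) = [0, 1, 2, 3, 4, 5, 10, 6, 9, 7, 8]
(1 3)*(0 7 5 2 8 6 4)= (0 7 5 2 8 6 4)(1 3)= [7, 3, 8, 1, 0, 2, 4, 5, 6]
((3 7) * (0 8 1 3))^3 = (0 3 8 7 1)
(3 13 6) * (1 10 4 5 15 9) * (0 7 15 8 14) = (0 7 15 9 1 10 4 5 8 14)(3 13 6) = [7, 10, 2, 13, 5, 8, 3, 15, 14, 1, 4, 11, 12, 6, 0, 9]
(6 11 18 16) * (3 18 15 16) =(3 18)(6 11 15 16) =[0, 1, 2, 18, 4, 5, 11, 7, 8, 9, 10, 15, 12, 13, 14, 16, 6, 17, 3]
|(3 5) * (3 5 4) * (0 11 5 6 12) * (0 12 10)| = 10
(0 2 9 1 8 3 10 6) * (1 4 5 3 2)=(0 1 8 2 9 4 5 3 10 6)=[1, 8, 9, 10, 5, 3, 0, 7, 2, 4, 6]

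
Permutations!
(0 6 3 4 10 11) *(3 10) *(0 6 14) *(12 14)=[12, 1, 2, 4, 3, 5, 10, 7, 8, 9, 11, 6, 14, 13, 0]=(0 12 14)(3 4)(6 10 11)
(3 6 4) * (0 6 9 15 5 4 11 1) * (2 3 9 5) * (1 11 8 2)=(0 6 8 2 3 5 4 9 15 1)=[6, 0, 3, 5, 9, 4, 8, 7, 2, 15, 10, 11, 12, 13, 14, 1]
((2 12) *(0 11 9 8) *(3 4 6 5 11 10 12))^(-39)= (0 4 8 3 9 2 11 12 5 10 6)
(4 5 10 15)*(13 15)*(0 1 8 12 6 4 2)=(0 1 8 12 6 4 5 10 13 15 2)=[1, 8, 0, 3, 5, 10, 4, 7, 12, 9, 13, 11, 6, 15, 14, 2]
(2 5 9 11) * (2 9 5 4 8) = (2 4 8)(9 11) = [0, 1, 4, 3, 8, 5, 6, 7, 2, 11, 10, 9]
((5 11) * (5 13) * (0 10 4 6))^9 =((0 10 4 6)(5 11 13))^9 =(13)(0 10 4 6)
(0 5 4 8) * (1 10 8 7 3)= (0 5 4 7 3 1 10 8)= [5, 10, 2, 1, 7, 4, 6, 3, 0, 9, 8]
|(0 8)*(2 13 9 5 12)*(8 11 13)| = 8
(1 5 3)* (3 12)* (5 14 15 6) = (1 14 15 6 5 12 3) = [0, 14, 2, 1, 4, 12, 5, 7, 8, 9, 10, 11, 3, 13, 15, 6]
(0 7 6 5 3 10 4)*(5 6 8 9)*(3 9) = [7, 1, 2, 10, 0, 9, 6, 8, 3, 5, 4] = (0 7 8 3 10 4)(5 9)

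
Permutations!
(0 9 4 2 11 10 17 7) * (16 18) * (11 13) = [9, 1, 13, 3, 2, 5, 6, 0, 8, 4, 17, 10, 12, 11, 14, 15, 18, 7, 16] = (0 9 4 2 13 11 10 17 7)(16 18)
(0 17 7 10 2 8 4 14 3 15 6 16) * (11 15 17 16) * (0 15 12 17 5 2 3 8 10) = (0 16 15 6 11 12 17 7)(2 10 3 5)(4 14 8) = [16, 1, 10, 5, 14, 2, 11, 0, 4, 9, 3, 12, 17, 13, 8, 6, 15, 7]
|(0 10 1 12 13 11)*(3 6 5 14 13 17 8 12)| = 9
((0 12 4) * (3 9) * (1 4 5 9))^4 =((0 12 5 9 3 1 4))^4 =(0 3 12 1 5 4 9)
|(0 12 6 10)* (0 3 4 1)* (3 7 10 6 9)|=6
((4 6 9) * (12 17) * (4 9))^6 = (17)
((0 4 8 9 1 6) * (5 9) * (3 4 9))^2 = (0 1)(3 8)(4 5)(6 9)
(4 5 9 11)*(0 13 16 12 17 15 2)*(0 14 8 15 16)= (0 13)(2 14 8 15)(4 5 9 11)(12 17 16)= [13, 1, 14, 3, 5, 9, 6, 7, 15, 11, 10, 4, 17, 0, 8, 2, 12, 16]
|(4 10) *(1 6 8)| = 6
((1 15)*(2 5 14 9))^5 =(1 15)(2 5 14 9) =((1 15)(2 5 14 9))^5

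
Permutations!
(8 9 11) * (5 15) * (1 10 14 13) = (1 10 14 13)(5 15)(8 9 11) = [0, 10, 2, 3, 4, 15, 6, 7, 9, 11, 14, 8, 12, 1, 13, 5]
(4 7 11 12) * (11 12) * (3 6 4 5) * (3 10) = [0, 1, 2, 6, 7, 10, 4, 12, 8, 9, 3, 11, 5] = (3 6 4 7 12 5 10)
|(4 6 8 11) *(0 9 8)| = |(0 9 8 11 4 6)| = 6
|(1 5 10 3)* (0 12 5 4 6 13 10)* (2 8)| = |(0 12 5)(1 4 6 13 10 3)(2 8)| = 6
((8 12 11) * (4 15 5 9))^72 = ((4 15 5 9)(8 12 11))^72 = (15)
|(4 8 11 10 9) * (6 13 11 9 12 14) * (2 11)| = |(2 11 10 12 14 6 13)(4 8 9)| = 21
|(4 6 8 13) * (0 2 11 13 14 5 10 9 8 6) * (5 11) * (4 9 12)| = |(0 2 5 10 12 4)(8 14 11 13 9)| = 30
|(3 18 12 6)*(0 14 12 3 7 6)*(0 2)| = 4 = |(0 14 12 2)(3 18)(6 7)|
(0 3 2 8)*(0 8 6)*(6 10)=(0 3 2 10 6)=[3, 1, 10, 2, 4, 5, 0, 7, 8, 9, 6]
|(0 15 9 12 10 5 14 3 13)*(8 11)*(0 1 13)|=8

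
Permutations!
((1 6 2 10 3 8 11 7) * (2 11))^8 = (11)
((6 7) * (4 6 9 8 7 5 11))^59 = ((4 6 5 11)(7 9 8))^59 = (4 11 5 6)(7 8 9)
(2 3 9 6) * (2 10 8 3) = (3 9 6 10 8) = [0, 1, 2, 9, 4, 5, 10, 7, 3, 6, 8]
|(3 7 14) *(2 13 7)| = 5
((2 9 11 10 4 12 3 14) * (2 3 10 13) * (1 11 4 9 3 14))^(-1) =(14)(1 3 2 13 11)(4 9 10 12)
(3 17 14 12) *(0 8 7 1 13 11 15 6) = [8, 13, 2, 17, 4, 5, 0, 1, 7, 9, 10, 15, 3, 11, 12, 6, 16, 14] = (0 8 7 1 13 11 15 6)(3 17 14 12)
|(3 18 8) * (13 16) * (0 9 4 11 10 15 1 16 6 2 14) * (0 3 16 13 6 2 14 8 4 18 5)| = 16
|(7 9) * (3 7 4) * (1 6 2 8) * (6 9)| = |(1 9 4 3 7 6 2 8)| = 8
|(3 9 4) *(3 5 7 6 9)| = 5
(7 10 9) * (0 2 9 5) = (0 2 9 7 10 5) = [2, 1, 9, 3, 4, 0, 6, 10, 8, 7, 5]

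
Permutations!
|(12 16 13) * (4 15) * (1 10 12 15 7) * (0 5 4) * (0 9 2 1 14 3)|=|(0 5 4 7 14 3)(1 10 12 16 13 15 9 2)|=24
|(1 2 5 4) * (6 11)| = 4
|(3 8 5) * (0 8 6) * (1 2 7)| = |(0 8 5 3 6)(1 2 7)| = 15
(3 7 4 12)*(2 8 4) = [0, 1, 8, 7, 12, 5, 6, 2, 4, 9, 10, 11, 3] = (2 8 4 12 3 7)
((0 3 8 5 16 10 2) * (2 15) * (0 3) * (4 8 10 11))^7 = ((2 3 10 15)(4 8 5 16 11))^7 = (2 15 10 3)(4 5 11 8 16)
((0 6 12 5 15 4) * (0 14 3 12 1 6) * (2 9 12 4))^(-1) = (1 6)(2 15 5 12 9)(3 14 4)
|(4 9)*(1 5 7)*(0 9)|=3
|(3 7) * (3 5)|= |(3 7 5)|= 3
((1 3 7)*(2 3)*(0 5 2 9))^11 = (0 7 5 1 2 9 3)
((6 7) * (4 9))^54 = ((4 9)(6 7))^54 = (9)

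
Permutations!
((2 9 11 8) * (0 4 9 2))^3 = ((0 4 9 11 8))^3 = (0 11 4 8 9)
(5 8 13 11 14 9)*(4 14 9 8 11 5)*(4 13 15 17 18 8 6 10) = [0, 1, 2, 3, 14, 11, 10, 7, 15, 13, 4, 9, 12, 5, 6, 17, 16, 18, 8] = (4 14 6 10)(5 11 9 13)(8 15 17 18)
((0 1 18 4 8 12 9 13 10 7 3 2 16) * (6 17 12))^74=(0 16 2 3 7 10 13 9 12 17 6 8 4 18 1)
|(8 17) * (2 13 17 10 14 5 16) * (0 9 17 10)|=|(0 9 17 8)(2 13 10 14 5 16)|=12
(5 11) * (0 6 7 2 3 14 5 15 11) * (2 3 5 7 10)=(0 6 10 2 5)(3 14 7)(11 15)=[6, 1, 5, 14, 4, 0, 10, 3, 8, 9, 2, 15, 12, 13, 7, 11]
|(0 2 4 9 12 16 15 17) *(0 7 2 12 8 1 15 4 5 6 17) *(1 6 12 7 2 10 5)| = 14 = |(0 7 10 5 12 16 4 9 8 6 17 2 1 15)|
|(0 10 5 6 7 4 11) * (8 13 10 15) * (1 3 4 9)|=13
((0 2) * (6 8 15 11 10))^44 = (6 10 11 15 8)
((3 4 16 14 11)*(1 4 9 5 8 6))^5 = ((1 4 16 14 11 3 9 5 8 6))^5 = (1 3)(4 9)(5 16)(6 11)(8 14)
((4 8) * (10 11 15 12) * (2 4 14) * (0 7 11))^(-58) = ((0 7 11 15 12 10)(2 4 8 14))^(-58) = (0 11 12)(2 8)(4 14)(7 15 10)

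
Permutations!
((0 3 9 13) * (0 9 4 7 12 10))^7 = (0 3 4 7 12 10)(9 13)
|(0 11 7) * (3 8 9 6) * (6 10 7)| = 8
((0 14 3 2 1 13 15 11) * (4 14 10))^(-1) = ((0 10 4 14 3 2 1 13 15 11))^(-1) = (0 11 15 13 1 2 3 14 4 10)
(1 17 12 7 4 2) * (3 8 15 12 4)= (1 17 4 2)(3 8 15 12 7)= [0, 17, 1, 8, 2, 5, 6, 3, 15, 9, 10, 11, 7, 13, 14, 12, 16, 4]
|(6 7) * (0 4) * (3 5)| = 2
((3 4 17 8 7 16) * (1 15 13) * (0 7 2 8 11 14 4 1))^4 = (17)(0 1 7 15 16 13 3)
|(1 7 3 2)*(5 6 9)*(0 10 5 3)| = 9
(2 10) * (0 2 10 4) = [2, 1, 4, 3, 0, 5, 6, 7, 8, 9, 10] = (10)(0 2 4)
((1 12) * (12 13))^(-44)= ((1 13 12))^(-44)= (1 13 12)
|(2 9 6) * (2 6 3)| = |(2 9 3)| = 3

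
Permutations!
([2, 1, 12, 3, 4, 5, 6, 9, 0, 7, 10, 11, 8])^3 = [8, 1, 0, 3, 4, 5, 6, 9, 12, 7, 10, 11, 2]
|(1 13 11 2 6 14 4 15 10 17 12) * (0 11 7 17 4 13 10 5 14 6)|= 30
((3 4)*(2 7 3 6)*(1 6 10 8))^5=(1 4 2 8 3 6 10 7)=((1 6 2 7 3 4 10 8))^5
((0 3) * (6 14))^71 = ((0 3)(6 14))^71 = (0 3)(6 14)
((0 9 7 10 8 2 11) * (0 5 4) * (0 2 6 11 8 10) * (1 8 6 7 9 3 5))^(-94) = ((0 3 5 4 2 6 11 1 8 7))^(-94) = (0 11 5 8 2)(1 4 7 6 3)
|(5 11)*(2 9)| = 2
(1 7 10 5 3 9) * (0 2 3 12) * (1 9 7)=(0 2 3 7 10 5 12)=[2, 1, 3, 7, 4, 12, 6, 10, 8, 9, 5, 11, 0]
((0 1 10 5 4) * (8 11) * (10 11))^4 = (0 10 1 5 11 4 8)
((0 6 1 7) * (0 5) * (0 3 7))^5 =((0 6 1)(3 7 5))^5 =(0 1 6)(3 5 7)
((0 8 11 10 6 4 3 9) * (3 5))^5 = ((0 8 11 10 6 4 5 3 9))^5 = (0 4 8 5 11 3 10 9 6)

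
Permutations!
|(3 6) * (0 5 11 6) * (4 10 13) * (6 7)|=|(0 5 11 7 6 3)(4 10 13)|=6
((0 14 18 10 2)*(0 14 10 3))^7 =((0 10 2 14 18 3))^7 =(0 10 2 14 18 3)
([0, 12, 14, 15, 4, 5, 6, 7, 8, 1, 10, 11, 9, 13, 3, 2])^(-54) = (2 3)(14 15)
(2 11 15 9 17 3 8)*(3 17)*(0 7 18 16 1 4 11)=[7, 4, 0, 8, 11, 5, 6, 18, 2, 3, 10, 15, 12, 13, 14, 9, 1, 17, 16]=(0 7 18 16 1 4 11 15 9 3 8 2)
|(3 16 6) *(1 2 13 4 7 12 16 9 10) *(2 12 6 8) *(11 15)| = |(1 12 16 8 2 13 4 7 6 3 9 10)(11 15)| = 12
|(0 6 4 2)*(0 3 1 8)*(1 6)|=12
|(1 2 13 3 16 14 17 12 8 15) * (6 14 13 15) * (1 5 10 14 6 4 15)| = |(1 2)(3 16 13)(4 15 5 10 14 17 12 8)| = 24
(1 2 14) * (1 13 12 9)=(1 2 14 13 12 9)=[0, 2, 14, 3, 4, 5, 6, 7, 8, 1, 10, 11, 9, 12, 13]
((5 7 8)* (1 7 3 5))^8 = ((1 7 8)(3 5))^8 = (1 8 7)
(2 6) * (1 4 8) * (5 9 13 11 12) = (1 4 8)(2 6)(5 9 13 11 12) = [0, 4, 6, 3, 8, 9, 2, 7, 1, 13, 10, 12, 5, 11]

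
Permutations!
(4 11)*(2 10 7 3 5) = (2 10 7 3 5)(4 11) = [0, 1, 10, 5, 11, 2, 6, 3, 8, 9, 7, 4]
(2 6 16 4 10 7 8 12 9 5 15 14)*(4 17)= (2 6 16 17 4 10 7 8 12 9 5 15 14)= [0, 1, 6, 3, 10, 15, 16, 8, 12, 5, 7, 11, 9, 13, 2, 14, 17, 4]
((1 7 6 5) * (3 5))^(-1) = (1 5 3 6 7)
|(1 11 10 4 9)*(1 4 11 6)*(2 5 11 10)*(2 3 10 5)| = |(1 6)(3 10 5 11)(4 9)| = 4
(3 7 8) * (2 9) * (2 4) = (2 9 4)(3 7 8) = [0, 1, 9, 7, 2, 5, 6, 8, 3, 4]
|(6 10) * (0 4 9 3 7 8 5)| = 14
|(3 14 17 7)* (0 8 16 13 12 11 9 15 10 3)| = 13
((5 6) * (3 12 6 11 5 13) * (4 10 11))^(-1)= ((3 12 6 13)(4 10 11 5))^(-1)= (3 13 6 12)(4 5 11 10)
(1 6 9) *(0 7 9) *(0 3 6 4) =[7, 4, 2, 6, 0, 5, 3, 9, 8, 1] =(0 7 9 1 4)(3 6)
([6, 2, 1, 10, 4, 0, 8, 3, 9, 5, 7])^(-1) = [5, 2, 1, 7, 4, 9, 0, 10, 6, 8, 3]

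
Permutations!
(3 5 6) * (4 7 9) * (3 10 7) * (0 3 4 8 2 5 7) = (0 3 7 9 8 2 5 6 10) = [3, 1, 5, 7, 4, 6, 10, 9, 2, 8, 0]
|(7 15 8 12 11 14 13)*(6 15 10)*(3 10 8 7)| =10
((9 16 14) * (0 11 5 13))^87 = ((0 11 5 13)(9 16 14))^87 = (16)(0 13 5 11)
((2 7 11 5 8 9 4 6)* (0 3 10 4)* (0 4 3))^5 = (2 9 11 6 8 7 4 5)(3 10)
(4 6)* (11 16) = (4 6)(11 16) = [0, 1, 2, 3, 6, 5, 4, 7, 8, 9, 10, 16, 12, 13, 14, 15, 11]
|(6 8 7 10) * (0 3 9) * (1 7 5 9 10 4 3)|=10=|(0 1 7 4 3 10 6 8 5 9)|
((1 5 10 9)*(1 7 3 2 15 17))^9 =(17)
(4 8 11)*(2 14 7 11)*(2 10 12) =[0, 1, 14, 3, 8, 5, 6, 11, 10, 9, 12, 4, 2, 13, 7] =(2 14 7 11 4 8 10 12)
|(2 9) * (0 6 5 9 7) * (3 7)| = 7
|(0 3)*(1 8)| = |(0 3)(1 8)| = 2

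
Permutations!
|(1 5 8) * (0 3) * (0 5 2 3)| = |(1 2 3 5 8)| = 5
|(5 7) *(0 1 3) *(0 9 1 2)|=|(0 2)(1 3 9)(5 7)|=6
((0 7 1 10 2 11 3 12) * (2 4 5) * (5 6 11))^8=(0 12 3 11 6 4 10 1 7)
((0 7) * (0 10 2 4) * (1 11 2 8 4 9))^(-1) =(0 4 8 10 7)(1 9 2 11)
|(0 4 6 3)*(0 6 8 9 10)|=10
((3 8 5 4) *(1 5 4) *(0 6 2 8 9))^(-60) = (0 8 9 2 3 6 4)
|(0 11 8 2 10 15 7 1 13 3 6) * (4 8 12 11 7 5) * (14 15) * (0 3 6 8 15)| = |(0 7 1 13 6 3 8 2 10 14)(4 15 5)(11 12)| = 30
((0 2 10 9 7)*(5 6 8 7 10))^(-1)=(0 7 8 6 5 2)(9 10)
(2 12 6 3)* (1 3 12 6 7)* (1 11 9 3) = (2 6 12 7 11 9 3) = [0, 1, 6, 2, 4, 5, 12, 11, 8, 3, 10, 9, 7]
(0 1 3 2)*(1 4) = (0 4 1 3 2) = [4, 3, 0, 2, 1]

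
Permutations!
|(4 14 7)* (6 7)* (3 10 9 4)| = |(3 10 9 4 14 6 7)| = 7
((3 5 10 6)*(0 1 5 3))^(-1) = (0 6 10 5 1) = ((0 1 5 10 6))^(-1)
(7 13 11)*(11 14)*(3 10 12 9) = [0, 1, 2, 10, 4, 5, 6, 13, 8, 3, 12, 7, 9, 14, 11] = (3 10 12 9)(7 13 14 11)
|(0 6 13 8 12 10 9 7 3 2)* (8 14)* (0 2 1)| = 11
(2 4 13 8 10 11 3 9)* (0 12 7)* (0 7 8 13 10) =(13)(0 12 8)(2 4 10 11 3 9) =[12, 1, 4, 9, 10, 5, 6, 7, 0, 2, 11, 3, 8, 13]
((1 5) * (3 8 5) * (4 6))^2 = (1 8)(3 5)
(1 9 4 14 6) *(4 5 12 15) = (1 9 5 12 15 4 14 6) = [0, 9, 2, 3, 14, 12, 1, 7, 8, 5, 10, 11, 15, 13, 6, 4]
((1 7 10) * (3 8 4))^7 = (1 7 10)(3 8 4)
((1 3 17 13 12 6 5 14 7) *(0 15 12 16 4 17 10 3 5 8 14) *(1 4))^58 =((0 15 12 6 8 14 7 4 17 13 16 1 5)(3 10))^58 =(0 7 5 14 1 8 16 6 13 12 17 15 4)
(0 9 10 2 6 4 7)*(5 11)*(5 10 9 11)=[11, 1, 6, 3, 7, 5, 4, 0, 8, 9, 2, 10]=(0 11 10 2 6 4 7)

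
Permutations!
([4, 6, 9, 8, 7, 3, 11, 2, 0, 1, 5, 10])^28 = (0 9 10)(1 5 4)(2 11 8)(3 7 6)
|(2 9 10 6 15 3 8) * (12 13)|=|(2 9 10 6 15 3 8)(12 13)|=14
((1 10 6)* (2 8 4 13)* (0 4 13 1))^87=(13)(0 1 6 4 10)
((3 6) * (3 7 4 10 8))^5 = (3 8 10 4 7 6)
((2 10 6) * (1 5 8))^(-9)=((1 5 8)(2 10 6))^(-9)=(10)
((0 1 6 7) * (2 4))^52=((0 1 6 7)(2 4))^52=(7)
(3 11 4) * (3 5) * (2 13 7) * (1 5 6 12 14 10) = (1 5 3 11 4 6 12 14 10)(2 13 7) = [0, 5, 13, 11, 6, 3, 12, 2, 8, 9, 1, 4, 14, 7, 10]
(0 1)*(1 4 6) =(0 4 6 1) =[4, 0, 2, 3, 6, 5, 1]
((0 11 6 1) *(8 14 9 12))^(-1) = ((0 11 6 1)(8 14 9 12))^(-1) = (0 1 6 11)(8 12 9 14)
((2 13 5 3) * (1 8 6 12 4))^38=(1 12 8 4 6)(2 5)(3 13)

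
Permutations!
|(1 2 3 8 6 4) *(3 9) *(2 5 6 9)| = 12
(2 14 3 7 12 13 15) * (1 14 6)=(1 14 3 7 12 13 15 2 6)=[0, 14, 6, 7, 4, 5, 1, 12, 8, 9, 10, 11, 13, 15, 3, 2]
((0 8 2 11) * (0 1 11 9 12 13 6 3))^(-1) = (0 3 6 13 12 9 2 8)(1 11)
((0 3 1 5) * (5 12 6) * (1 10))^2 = (0 10 12 5 3 1 6)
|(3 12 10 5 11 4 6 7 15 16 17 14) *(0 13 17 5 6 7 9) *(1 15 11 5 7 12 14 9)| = |(0 13 17 9)(1 15 16 7 11 4 12 10 6)(3 14)| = 36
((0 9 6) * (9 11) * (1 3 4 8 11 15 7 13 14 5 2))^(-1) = (0 6 9 11 8 4 3 1 2 5 14 13 7 15)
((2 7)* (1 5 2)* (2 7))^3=((1 5 7))^3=(7)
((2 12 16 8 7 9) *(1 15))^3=((1 15)(2 12 16 8 7 9))^3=(1 15)(2 8)(7 12)(9 16)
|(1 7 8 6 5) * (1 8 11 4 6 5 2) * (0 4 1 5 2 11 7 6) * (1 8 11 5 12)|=14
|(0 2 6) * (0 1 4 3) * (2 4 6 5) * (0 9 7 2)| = |(0 4 3 9 7 2 5)(1 6)| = 14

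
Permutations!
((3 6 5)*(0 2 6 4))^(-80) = (0 3 6)(2 4 5)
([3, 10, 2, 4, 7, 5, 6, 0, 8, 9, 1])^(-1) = [7, 10, 2, 0, 3, 5, 6, 4, 8, 9, 1]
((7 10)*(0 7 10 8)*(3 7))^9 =(10)(0 3 7 8)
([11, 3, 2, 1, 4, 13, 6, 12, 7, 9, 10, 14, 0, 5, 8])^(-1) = (0 12 7 8 14 11)(1 3)(5 13)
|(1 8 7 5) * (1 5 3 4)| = 5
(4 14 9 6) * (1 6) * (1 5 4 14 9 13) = [0, 6, 2, 3, 9, 4, 14, 7, 8, 5, 10, 11, 12, 1, 13] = (1 6 14 13)(4 9 5)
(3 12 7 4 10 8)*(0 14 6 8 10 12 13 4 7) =(0 14 6 8 3 13 4 12) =[14, 1, 2, 13, 12, 5, 8, 7, 3, 9, 10, 11, 0, 4, 6]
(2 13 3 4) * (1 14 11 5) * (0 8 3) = (0 8 3 4 2 13)(1 14 11 5) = [8, 14, 13, 4, 2, 1, 6, 7, 3, 9, 10, 5, 12, 0, 11]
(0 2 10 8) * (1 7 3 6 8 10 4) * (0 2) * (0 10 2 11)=(0 10 2 4 1 7 3 6 8 11)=[10, 7, 4, 6, 1, 5, 8, 3, 11, 9, 2, 0]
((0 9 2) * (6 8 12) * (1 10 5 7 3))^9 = (12)(1 3 7 5 10)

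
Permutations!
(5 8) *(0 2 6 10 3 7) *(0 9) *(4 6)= (0 2 4 6 10 3 7 9)(5 8)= [2, 1, 4, 7, 6, 8, 10, 9, 5, 0, 3]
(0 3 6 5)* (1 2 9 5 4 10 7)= (0 3 6 4 10 7 1 2 9 5)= [3, 2, 9, 6, 10, 0, 4, 1, 8, 5, 7]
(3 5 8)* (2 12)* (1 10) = [0, 10, 12, 5, 4, 8, 6, 7, 3, 9, 1, 11, 2] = (1 10)(2 12)(3 5 8)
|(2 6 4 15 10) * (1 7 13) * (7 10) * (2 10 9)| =8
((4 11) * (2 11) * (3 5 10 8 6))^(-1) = (2 4 11)(3 6 8 10 5) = ((2 11 4)(3 5 10 8 6))^(-1)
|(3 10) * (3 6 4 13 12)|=6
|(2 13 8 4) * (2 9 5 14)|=7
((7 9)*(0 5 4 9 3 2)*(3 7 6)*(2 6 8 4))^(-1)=(0 2 5)(3 6)(4 8 9)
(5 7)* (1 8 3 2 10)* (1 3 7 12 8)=(2 10 3)(5 12 8 7)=[0, 1, 10, 2, 4, 12, 6, 5, 7, 9, 3, 11, 8]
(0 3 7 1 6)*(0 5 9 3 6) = (0 6 5 9 3 7 1) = [6, 0, 2, 7, 4, 9, 5, 1, 8, 3]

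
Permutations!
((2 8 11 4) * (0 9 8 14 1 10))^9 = (14)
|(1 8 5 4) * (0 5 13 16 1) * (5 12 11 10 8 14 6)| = 12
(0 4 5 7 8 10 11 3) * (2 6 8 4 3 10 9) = (0 3)(2 6 8 9)(4 5 7)(10 11) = [3, 1, 6, 0, 5, 7, 8, 4, 9, 2, 11, 10]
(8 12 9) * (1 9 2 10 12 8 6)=(1 9 6)(2 10 12)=[0, 9, 10, 3, 4, 5, 1, 7, 8, 6, 12, 11, 2]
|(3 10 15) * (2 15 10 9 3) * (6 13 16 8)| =4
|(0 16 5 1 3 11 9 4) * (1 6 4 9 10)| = 20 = |(0 16 5 6 4)(1 3 11 10)|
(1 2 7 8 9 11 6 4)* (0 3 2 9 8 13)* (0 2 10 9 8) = (0 3 10 9 11 6 4 1 8)(2 7 13) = [3, 8, 7, 10, 1, 5, 4, 13, 0, 11, 9, 6, 12, 2]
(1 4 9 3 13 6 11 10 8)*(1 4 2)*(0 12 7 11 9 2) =[12, 0, 1, 13, 2, 5, 9, 11, 4, 3, 8, 10, 7, 6] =(0 12 7 11 10 8 4 2 1)(3 13 6 9)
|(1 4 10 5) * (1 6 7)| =|(1 4 10 5 6 7)| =6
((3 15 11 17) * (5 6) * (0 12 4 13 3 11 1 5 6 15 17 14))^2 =((0 12 4 13 3 17 11 14)(1 5 15))^2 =(0 4 3 11)(1 15 5)(12 13 17 14)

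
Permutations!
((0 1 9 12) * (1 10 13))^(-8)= (0 9 13)(1 10 12)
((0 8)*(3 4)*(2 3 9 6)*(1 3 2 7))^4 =(1 6 4)(3 7 9)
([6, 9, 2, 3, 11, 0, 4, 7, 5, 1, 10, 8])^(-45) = (0 11)(1 9)(4 5)(6 8)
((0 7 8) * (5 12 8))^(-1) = ((0 7 5 12 8))^(-1) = (0 8 12 5 7)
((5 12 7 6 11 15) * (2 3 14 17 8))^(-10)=((2 3 14 17 8)(5 12 7 6 11 15))^(-10)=(17)(5 7 11)(6 15 12)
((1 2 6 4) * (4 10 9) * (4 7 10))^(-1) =(1 4 6 2)(7 9 10) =((1 2 6 4)(7 10 9))^(-1)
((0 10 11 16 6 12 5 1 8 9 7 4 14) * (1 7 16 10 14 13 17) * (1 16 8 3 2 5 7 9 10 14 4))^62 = (0 5 6 14 2 16 11 3 17 10 1 13 8 7 4 9 12) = ((0 4 13 17 16 6 12 7 1 3 2 5 9 8 10 11 14))^62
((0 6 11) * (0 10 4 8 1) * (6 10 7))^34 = ((0 10 4 8 1)(6 11 7))^34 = (0 1 8 4 10)(6 11 7)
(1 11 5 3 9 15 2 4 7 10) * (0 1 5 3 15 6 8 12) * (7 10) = [1, 11, 4, 9, 10, 15, 8, 7, 12, 6, 5, 3, 0, 13, 14, 2] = (0 1 11 3 9 6 8 12)(2 4 10 5 15)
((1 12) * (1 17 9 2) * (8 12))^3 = (1 17)(2 12)(8 9)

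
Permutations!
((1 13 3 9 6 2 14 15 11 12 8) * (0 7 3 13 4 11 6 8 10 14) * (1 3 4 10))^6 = (0 10 7 14 4 15 11 6 12 2 1)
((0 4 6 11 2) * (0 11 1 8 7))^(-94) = ((0 4 6 1 8 7)(2 11))^(-94) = (11)(0 6 8)(1 7 4)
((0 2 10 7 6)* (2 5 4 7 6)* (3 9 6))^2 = (0 4 2 3 6 5 7 10 9)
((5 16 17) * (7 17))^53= (5 16 7 17)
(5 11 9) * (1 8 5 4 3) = (1 8 5 11 9 4 3) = [0, 8, 2, 1, 3, 11, 6, 7, 5, 4, 10, 9]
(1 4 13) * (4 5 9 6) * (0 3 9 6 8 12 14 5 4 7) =(0 3 9 8 12 14 5 6 7)(1 4 13) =[3, 4, 2, 9, 13, 6, 7, 0, 12, 8, 10, 11, 14, 1, 5]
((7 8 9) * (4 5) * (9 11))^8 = (11)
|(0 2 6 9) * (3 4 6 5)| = 7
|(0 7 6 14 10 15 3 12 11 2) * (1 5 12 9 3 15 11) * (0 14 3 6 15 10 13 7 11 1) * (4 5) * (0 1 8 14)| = |(0 11 2)(1 4 5 12)(3 9 6)(7 15 10 8 14 13)| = 12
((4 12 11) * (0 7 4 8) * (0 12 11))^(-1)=(0 12 8 11 4 7)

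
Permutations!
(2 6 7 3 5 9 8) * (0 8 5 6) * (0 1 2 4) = (0 8 4)(1 2)(3 6 7)(5 9) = [8, 2, 1, 6, 0, 9, 7, 3, 4, 5]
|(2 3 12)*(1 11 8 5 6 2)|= |(1 11 8 5 6 2 3 12)|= 8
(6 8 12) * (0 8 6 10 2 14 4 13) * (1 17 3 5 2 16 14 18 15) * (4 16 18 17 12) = (0 8 4 13)(1 12 10 18 15)(2 17 3 5)(14 16) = [8, 12, 17, 5, 13, 2, 6, 7, 4, 9, 18, 11, 10, 0, 16, 1, 14, 3, 15]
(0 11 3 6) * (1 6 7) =(0 11 3 7 1 6) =[11, 6, 2, 7, 4, 5, 0, 1, 8, 9, 10, 3]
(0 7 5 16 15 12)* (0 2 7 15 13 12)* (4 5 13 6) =[15, 1, 7, 3, 5, 16, 4, 13, 8, 9, 10, 11, 2, 12, 14, 0, 6] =(0 15)(2 7 13 12)(4 5 16 6)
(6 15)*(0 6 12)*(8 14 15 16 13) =[6, 1, 2, 3, 4, 5, 16, 7, 14, 9, 10, 11, 0, 8, 15, 12, 13] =(0 6 16 13 8 14 15 12)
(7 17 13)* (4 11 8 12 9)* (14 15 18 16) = (4 11 8 12 9)(7 17 13)(14 15 18 16) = [0, 1, 2, 3, 11, 5, 6, 17, 12, 4, 10, 8, 9, 7, 15, 18, 14, 13, 16]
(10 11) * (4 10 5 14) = [0, 1, 2, 3, 10, 14, 6, 7, 8, 9, 11, 5, 12, 13, 4] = (4 10 11 5 14)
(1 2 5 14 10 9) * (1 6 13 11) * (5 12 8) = (1 2 12 8 5 14 10 9 6 13 11) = [0, 2, 12, 3, 4, 14, 13, 7, 5, 6, 9, 1, 8, 11, 10]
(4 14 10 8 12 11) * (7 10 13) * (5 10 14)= (4 5 10 8 12 11)(7 14 13)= [0, 1, 2, 3, 5, 10, 6, 14, 12, 9, 8, 4, 11, 7, 13]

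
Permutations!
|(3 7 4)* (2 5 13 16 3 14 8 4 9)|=21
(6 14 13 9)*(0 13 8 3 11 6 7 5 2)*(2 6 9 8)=(0 13 8 3 11 9 7 5 6 14 2)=[13, 1, 0, 11, 4, 6, 14, 5, 3, 7, 10, 9, 12, 8, 2]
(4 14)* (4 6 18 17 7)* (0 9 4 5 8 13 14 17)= [9, 1, 2, 3, 17, 8, 18, 5, 13, 4, 10, 11, 12, 14, 6, 15, 16, 7, 0]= (0 9 4 17 7 5 8 13 14 6 18)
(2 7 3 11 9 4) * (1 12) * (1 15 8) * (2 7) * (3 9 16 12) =(1 3 11 16 12 15 8)(4 7 9) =[0, 3, 2, 11, 7, 5, 6, 9, 1, 4, 10, 16, 15, 13, 14, 8, 12]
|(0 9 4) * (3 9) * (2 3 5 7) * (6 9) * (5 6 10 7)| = 4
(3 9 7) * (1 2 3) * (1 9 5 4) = (1 2 3 5 4)(7 9) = [0, 2, 3, 5, 1, 4, 6, 9, 8, 7]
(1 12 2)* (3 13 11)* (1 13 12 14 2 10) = (1 14 2 13 11 3 12 10) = [0, 14, 13, 12, 4, 5, 6, 7, 8, 9, 1, 3, 10, 11, 2]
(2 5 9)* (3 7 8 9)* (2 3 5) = (3 7 8 9) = [0, 1, 2, 7, 4, 5, 6, 8, 9, 3]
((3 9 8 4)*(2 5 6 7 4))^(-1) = (2 8 9 3 4 7 6 5)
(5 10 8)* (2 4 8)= (2 4 8 5 10)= [0, 1, 4, 3, 8, 10, 6, 7, 5, 9, 2]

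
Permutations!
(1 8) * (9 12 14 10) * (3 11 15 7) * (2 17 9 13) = (1 8)(2 17 9 12 14 10 13)(3 11 15 7) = [0, 8, 17, 11, 4, 5, 6, 3, 1, 12, 13, 15, 14, 2, 10, 7, 16, 9]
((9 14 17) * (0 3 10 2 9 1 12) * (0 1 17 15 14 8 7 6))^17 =((17)(0 3 10 2 9 8 7 6)(1 12)(14 15))^17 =(17)(0 3 10 2 9 8 7 6)(1 12)(14 15)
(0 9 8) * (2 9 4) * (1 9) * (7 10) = (0 4 2 1 9 8)(7 10) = [4, 9, 1, 3, 2, 5, 6, 10, 0, 8, 7]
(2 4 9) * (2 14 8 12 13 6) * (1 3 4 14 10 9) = (1 3 4)(2 14 8 12 13 6)(9 10) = [0, 3, 14, 4, 1, 5, 2, 7, 12, 10, 9, 11, 13, 6, 8]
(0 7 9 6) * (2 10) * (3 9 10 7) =(0 3 9 6)(2 7 10) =[3, 1, 7, 9, 4, 5, 0, 10, 8, 6, 2]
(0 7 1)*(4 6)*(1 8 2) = (0 7 8 2 1)(4 6) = [7, 0, 1, 3, 6, 5, 4, 8, 2]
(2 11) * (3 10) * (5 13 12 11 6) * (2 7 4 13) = (2 6 5)(3 10)(4 13 12 11 7) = [0, 1, 6, 10, 13, 2, 5, 4, 8, 9, 3, 7, 11, 12]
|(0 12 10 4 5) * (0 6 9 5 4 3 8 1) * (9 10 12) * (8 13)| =|(0 9 5 6 10 3 13 8 1)| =9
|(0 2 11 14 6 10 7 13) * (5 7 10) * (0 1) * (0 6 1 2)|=|(1 6 5 7 13 2 11 14)|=8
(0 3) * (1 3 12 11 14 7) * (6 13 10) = (0 12 11 14 7 1 3)(6 13 10) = [12, 3, 2, 0, 4, 5, 13, 1, 8, 9, 6, 14, 11, 10, 7]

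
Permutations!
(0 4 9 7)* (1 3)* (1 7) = (0 4 9 1 3 7) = [4, 3, 2, 7, 9, 5, 6, 0, 8, 1]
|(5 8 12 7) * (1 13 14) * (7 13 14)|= |(1 14)(5 8 12 13 7)|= 10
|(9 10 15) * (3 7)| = 6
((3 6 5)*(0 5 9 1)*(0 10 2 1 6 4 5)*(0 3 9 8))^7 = (1 10 2)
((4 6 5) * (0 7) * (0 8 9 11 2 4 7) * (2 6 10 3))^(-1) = ((2 4 10 3)(5 7 8 9 11 6))^(-1) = (2 3 10 4)(5 6 11 9 8 7)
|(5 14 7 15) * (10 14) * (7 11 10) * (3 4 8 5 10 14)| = |(3 4 8 5 7 15 10)(11 14)| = 14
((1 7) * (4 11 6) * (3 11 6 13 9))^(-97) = (1 7)(3 9 13 11)(4 6)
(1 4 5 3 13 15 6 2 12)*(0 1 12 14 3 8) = (0 1 4 5 8)(2 14 3 13 15 6) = [1, 4, 14, 13, 5, 8, 2, 7, 0, 9, 10, 11, 12, 15, 3, 6]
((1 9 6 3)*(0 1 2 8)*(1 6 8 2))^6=((0 6 3 1 9 8))^6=(9)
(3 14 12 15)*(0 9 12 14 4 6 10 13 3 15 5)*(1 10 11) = (15)(0 9 12 5)(1 10 13 3 4 6 11) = [9, 10, 2, 4, 6, 0, 11, 7, 8, 12, 13, 1, 5, 3, 14, 15]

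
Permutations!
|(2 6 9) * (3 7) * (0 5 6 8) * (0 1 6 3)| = |(0 5 3 7)(1 6 9 2 8)| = 20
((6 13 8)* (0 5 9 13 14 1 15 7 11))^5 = (0 6 11 8 7 13 15 9 1 5 14)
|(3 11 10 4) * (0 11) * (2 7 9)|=15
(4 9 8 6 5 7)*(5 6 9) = (4 5 7)(8 9) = [0, 1, 2, 3, 5, 7, 6, 4, 9, 8]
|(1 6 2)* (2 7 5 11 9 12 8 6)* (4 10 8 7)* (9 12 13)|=|(1 2)(4 10 8 6)(5 11 12 7)(9 13)|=4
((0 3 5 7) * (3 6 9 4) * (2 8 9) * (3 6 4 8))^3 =((0 4 6 2 3 5 7)(8 9))^3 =(0 2 7 6 5 4 3)(8 9)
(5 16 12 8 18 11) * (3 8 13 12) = (3 8 18 11 5 16)(12 13) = [0, 1, 2, 8, 4, 16, 6, 7, 18, 9, 10, 5, 13, 12, 14, 15, 3, 17, 11]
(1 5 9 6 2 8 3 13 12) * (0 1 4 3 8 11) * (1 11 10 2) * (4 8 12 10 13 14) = (0 11)(1 5 9 6)(2 13 10)(3 14 4)(8 12) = [11, 5, 13, 14, 3, 9, 1, 7, 12, 6, 2, 0, 8, 10, 4]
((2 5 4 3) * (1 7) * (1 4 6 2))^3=((1 7 4 3)(2 5 6))^3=(1 3 4 7)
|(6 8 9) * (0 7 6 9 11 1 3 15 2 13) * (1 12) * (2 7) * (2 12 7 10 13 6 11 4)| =|(0 12 1 3 15 10 13)(2 6 8 4)(7 11)| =28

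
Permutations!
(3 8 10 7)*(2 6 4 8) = (2 6 4 8 10 7 3) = [0, 1, 6, 2, 8, 5, 4, 3, 10, 9, 7]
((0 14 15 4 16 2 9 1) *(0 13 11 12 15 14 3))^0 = (16)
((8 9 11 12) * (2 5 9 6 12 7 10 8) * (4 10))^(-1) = ((2 5 9 11 7 4 10 8 6 12))^(-1) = (2 12 6 8 10 4 7 11 9 5)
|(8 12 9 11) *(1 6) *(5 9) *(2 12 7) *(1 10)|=21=|(1 6 10)(2 12 5 9 11 8 7)|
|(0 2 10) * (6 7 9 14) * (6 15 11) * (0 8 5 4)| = 6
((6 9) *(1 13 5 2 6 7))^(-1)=(1 7 9 6 2 5 13)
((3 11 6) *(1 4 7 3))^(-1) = (1 6 11 3 7 4)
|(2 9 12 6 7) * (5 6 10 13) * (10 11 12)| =14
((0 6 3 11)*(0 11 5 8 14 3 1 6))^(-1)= (1 6)(3 14 8 5)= ((1 6)(3 5 8 14))^(-1)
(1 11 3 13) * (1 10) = [0, 11, 2, 13, 4, 5, 6, 7, 8, 9, 1, 3, 12, 10] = (1 11 3 13 10)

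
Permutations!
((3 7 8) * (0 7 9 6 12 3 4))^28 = (12)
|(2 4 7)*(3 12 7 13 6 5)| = |(2 4 13 6 5 3 12 7)| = 8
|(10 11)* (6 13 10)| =4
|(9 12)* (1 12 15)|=4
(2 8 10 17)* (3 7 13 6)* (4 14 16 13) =[0, 1, 8, 7, 14, 5, 3, 4, 10, 9, 17, 11, 12, 6, 16, 15, 13, 2] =(2 8 10 17)(3 7 4 14 16 13 6)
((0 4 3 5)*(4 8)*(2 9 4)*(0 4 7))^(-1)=(0 7 9 2 8)(3 4 5)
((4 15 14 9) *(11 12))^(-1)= (4 9 14 15)(11 12)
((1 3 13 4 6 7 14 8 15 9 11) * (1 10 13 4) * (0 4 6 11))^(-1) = (0 9 15 8 14 7 6 3 1 13 10 11 4)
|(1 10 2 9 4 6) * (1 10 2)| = 6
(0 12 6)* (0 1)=(0 12 6 1)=[12, 0, 2, 3, 4, 5, 1, 7, 8, 9, 10, 11, 6]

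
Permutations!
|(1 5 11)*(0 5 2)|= 5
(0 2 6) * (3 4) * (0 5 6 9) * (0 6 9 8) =(0 2 8)(3 4)(5 9 6) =[2, 1, 8, 4, 3, 9, 5, 7, 0, 6]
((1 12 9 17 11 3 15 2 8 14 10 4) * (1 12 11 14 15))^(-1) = (1 3 11)(2 15 8)(4 10 14 17 9 12)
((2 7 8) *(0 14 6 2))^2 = (0 6 7)(2 8 14)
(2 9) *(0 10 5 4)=(0 10 5 4)(2 9)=[10, 1, 9, 3, 0, 4, 6, 7, 8, 2, 5]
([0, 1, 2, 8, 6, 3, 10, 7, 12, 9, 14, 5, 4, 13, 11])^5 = (3 10 8 14 12 11 4 5 6)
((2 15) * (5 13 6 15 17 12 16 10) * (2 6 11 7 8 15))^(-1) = ((2 17 12 16 10 5 13 11 7 8 15 6))^(-1) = (2 6 15 8 7 11 13 5 10 16 12 17)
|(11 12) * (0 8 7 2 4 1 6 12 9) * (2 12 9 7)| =21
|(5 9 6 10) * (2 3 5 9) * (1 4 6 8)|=6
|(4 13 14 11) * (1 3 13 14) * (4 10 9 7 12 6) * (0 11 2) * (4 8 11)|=84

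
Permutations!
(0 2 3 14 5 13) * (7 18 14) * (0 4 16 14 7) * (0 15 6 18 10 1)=(0 2 3 15 6 18 7 10 1)(4 16 14 5 13)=[2, 0, 3, 15, 16, 13, 18, 10, 8, 9, 1, 11, 12, 4, 5, 6, 14, 17, 7]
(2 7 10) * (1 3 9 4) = [0, 3, 7, 9, 1, 5, 6, 10, 8, 4, 2] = (1 3 9 4)(2 7 10)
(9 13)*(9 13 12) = (13)(9 12) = [0, 1, 2, 3, 4, 5, 6, 7, 8, 12, 10, 11, 9, 13]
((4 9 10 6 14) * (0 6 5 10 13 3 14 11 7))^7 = ((0 6 11 7)(3 14 4 9 13)(5 10))^7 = (0 7 11 6)(3 4 13 14 9)(5 10)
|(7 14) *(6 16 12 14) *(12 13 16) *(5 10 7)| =|(5 10 7 6 12 14)(13 16)| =6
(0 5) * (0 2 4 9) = (0 5 2 4 9) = [5, 1, 4, 3, 9, 2, 6, 7, 8, 0]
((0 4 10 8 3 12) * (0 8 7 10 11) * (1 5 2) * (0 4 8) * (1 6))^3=(0 12 3 8)(1 6 2 5)(4 11)(7 10)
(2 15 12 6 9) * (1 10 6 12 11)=[0, 10, 15, 3, 4, 5, 9, 7, 8, 2, 6, 1, 12, 13, 14, 11]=(1 10 6 9 2 15 11)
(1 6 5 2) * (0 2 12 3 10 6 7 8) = (0 2 1 7 8)(3 10 6 5 12) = [2, 7, 1, 10, 4, 12, 5, 8, 0, 9, 6, 11, 3]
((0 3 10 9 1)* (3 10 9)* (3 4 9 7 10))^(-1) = ((0 3 7 10 4 9 1))^(-1) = (0 1 9 4 10 7 3)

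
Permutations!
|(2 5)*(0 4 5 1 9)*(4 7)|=|(0 7 4 5 2 1 9)|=7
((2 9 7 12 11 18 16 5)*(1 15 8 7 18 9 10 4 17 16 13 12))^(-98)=((1 15 8 7)(2 10 4 17 16 5)(9 18 13 12 11))^(-98)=(1 8)(2 16 4)(5 17 10)(7 15)(9 13 11 18 12)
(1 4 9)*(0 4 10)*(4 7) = (0 7 4 9 1 10) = [7, 10, 2, 3, 9, 5, 6, 4, 8, 1, 0]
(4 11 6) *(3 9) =(3 9)(4 11 6) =[0, 1, 2, 9, 11, 5, 4, 7, 8, 3, 10, 6]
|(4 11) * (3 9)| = |(3 9)(4 11)| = 2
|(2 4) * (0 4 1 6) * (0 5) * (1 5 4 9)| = |(0 9 1 6 4 2 5)| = 7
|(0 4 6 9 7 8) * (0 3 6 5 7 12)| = 9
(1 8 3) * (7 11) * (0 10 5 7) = (0 10 5 7 11)(1 8 3) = [10, 8, 2, 1, 4, 7, 6, 11, 3, 9, 5, 0]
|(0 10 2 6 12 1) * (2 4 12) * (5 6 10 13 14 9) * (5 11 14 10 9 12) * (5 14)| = |(0 13 10 4 14 12 1)(2 9 11 5 6)| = 35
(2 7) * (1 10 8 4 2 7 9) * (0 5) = [5, 10, 9, 3, 2, 0, 6, 7, 4, 1, 8] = (0 5)(1 10 8 4 2 9)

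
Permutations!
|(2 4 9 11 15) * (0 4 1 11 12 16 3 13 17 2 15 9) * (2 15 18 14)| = 12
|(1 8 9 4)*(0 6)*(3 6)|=12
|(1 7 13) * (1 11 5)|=5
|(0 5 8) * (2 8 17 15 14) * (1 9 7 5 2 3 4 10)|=30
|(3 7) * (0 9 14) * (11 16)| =|(0 9 14)(3 7)(11 16)| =6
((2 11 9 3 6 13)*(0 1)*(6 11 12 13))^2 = (2 13 12)(3 9 11) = ((0 1)(2 12 13)(3 11 9))^2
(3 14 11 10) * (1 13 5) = [0, 13, 2, 14, 4, 1, 6, 7, 8, 9, 3, 10, 12, 5, 11] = (1 13 5)(3 14 11 10)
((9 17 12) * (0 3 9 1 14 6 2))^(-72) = ((0 3 9 17 12 1 14 6 2))^(-72) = (17)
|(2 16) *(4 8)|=|(2 16)(4 8)|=2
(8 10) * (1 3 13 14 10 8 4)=(1 3 13 14 10 4)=[0, 3, 2, 13, 1, 5, 6, 7, 8, 9, 4, 11, 12, 14, 10]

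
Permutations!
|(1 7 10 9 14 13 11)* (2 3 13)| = 9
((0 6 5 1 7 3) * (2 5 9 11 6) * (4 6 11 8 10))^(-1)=(11)(0 3 7 1 5 2)(4 10 8 9 6)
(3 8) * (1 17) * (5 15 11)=(1 17)(3 8)(5 15 11)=[0, 17, 2, 8, 4, 15, 6, 7, 3, 9, 10, 5, 12, 13, 14, 11, 16, 1]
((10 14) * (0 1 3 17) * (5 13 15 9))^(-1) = (0 17 3 1)(5 9 15 13)(10 14)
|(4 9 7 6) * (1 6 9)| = |(1 6 4)(7 9)| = 6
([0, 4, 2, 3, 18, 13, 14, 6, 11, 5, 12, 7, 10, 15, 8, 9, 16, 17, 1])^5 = (1 18 4)(5 13 15 9)(10 12)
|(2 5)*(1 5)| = 3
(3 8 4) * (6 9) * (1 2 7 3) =(1 2 7 3 8 4)(6 9) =[0, 2, 7, 8, 1, 5, 9, 3, 4, 6]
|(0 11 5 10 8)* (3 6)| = |(0 11 5 10 8)(3 6)| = 10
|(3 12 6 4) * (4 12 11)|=6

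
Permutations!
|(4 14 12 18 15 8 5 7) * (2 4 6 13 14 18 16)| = 12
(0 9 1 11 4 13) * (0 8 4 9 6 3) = (0 6 3)(1 11 9)(4 13 8) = [6, 11, 2, 0, 13, 5, 3, 7, 4, 1, 10, 9, 12, 8]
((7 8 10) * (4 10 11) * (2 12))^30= ((2 12)(4 10 7 8 11))^30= (12)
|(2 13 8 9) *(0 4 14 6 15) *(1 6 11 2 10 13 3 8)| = |(0 4 14 11 2 3 8 9 10 13 1 6 15)| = 13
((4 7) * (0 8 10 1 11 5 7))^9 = (0 8 10 1 11 5 7 4)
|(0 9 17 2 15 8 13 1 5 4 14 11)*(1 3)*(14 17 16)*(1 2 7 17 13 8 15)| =30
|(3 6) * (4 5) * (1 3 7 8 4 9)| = |(1 3 6 7 8 4 5 9)| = 8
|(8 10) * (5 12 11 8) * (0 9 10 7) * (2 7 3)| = 10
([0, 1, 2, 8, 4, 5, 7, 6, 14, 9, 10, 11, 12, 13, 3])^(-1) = (3 14 8)(6 7)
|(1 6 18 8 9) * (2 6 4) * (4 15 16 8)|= 20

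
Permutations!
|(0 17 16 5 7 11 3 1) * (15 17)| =9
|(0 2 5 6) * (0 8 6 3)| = 4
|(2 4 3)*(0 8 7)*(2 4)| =|(0 8 7)(3 4)| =6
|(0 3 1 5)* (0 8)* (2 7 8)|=|(0 3 1 5 2 7 8)|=7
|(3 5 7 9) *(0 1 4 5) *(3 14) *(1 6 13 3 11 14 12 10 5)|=20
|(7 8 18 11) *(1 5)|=4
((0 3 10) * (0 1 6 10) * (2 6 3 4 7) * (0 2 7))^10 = (10) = ((0 4)(1 3 2 6 10))^10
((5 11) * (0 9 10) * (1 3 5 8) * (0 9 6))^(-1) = (0 6)(1 8 11 5 3)(9 10)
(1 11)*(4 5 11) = (1 4 5 11) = [0, 4, 2, 3, 5, 11, 6, 7, 8, 9, 10, 1]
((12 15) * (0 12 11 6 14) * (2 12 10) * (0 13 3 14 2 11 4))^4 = (0 2)(3 14 13)(4 6)(10 12)(11 15)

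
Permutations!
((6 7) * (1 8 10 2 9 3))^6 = ((1 8 10 2 9 3)(6 7))^6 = (10)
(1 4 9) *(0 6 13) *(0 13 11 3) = (13)(0 6 11 3)(1 4 9) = [6, 4, 2, 0, 9, 5, 11, 7, 8, 1, 10, 3, 12, 13]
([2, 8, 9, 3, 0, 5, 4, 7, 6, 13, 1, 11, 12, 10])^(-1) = [4, 10, 0, 3, 6, 5, 8, 7, 1, 2, 13, 11, 12, 9]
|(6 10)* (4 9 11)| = |(4 9 11)(6 10)| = 6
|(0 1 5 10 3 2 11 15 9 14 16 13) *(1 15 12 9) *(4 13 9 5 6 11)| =12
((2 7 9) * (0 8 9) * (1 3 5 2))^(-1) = ((0 8 9 1 3 5 2 7))^(-1) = (0 7 2 5 3 1 9 8)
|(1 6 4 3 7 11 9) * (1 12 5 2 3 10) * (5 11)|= 12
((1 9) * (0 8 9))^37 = (0 8 9 1)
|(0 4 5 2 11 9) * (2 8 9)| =10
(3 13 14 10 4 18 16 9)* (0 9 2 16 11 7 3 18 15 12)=(0 9 18 11 7 3 13 14 10 4 15 12)(2 16)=[9, 1, 16, 13, 15, 5, 6, 3, 8, 18, 4, 7, 0, 14, 10, 12, 2, 17, 11]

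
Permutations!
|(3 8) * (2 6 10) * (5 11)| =6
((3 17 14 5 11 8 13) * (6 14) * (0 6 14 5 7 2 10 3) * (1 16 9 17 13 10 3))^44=(0 13 3 2 7 14 17 9 16 1 10 8 11 5 6)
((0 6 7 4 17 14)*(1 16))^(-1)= ((0 6 7 4 17 14)(1 16))^(-1)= (0 14 17 4 7 6)(1 16)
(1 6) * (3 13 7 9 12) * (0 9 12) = [9, 6, 2, 13, 4, 5, 1, 12, 8, 0, 10, 11, 3, 7] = (0 9)(1 6)(3 13 7 12)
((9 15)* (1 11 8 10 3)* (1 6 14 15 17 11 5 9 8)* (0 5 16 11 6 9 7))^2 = (0 7 5)(1 11 16)(3 17 14 8)(6 15 10 9)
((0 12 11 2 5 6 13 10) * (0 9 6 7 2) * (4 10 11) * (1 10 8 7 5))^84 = (13)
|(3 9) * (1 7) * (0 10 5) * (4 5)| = 4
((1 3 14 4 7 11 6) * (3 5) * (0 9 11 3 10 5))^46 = (0 9 11 6 1)(3 4)(7 14)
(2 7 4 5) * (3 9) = (2 7 4 5)(3 9) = [0, 1, 7, 9, 5, 2, 6, 4, 8, 3]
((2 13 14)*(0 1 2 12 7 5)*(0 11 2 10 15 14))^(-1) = ((0 1 10 15 14 12 7 5 11 2 13))^(-1) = (0 13 2 11 5 7 12 14 15 10 1)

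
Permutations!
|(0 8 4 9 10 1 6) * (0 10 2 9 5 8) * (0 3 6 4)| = |(0 3 6 10 1 4 5 8)(2 9)| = 8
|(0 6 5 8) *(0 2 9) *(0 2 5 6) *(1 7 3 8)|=10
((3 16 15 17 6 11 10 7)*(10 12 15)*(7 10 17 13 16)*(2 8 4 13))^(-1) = (2 15 12 11 6 17 16 13 4 8)(3 7)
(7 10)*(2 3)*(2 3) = (7 10) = [0, 1, 2, 3, 4, 5, 6, 10, 8, 9, 7]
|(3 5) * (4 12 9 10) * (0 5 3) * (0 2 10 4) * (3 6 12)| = 20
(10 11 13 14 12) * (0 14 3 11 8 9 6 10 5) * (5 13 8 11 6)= (0 14 12 13 3 6 10 11 8 9 5)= [14, 1, 2, 6, 4, 0, 10, 7, 9, 5, 11, 8, 13, 3, 12]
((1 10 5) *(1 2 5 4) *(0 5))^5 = (0 2 5)(1 4 10)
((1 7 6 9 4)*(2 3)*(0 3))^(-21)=(1 4 9 6 7)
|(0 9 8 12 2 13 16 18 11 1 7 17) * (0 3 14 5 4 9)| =15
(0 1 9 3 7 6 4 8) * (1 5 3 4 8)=[5, 9, 2, 7, 1, 3, 8, 6, 0, 4]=(0 5 3 7 6 8)(1 9 4)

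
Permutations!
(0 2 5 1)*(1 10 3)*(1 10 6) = (0 2 5 6 1)(3 10) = [2, 0, 5, 10, 4, 6, 1, 7, 8, 9, 3]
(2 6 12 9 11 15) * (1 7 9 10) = (1 7 9 11 15 2 6 12 10) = [0, 7, 6, 3, 4, 5, 12, 9, 8, 11, 1, 15, 10, 13, 14, 2]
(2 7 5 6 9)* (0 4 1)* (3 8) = (0 4 1)(2 7 5 6 9)(3 8) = [4, 0, 7, 8, 1, 6, 9, 5, 3, 2]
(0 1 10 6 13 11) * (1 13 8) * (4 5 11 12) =(0 13 12 4 5 11)(1 10 6 8) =[13, 10, 2, 3, 5, 11, 8, 7, 1, 9, 6, 0, 4, 12]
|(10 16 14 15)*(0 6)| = 4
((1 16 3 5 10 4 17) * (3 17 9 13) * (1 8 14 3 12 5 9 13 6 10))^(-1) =((1 16 17 8 14 3 9 6 10 4 13 12 5))^(-1) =(1 5 12 13 4 10 6 9 3 14 8 17 16)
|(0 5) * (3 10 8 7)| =4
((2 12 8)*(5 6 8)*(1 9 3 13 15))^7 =(1 3 15 9 13)(2 5 8 12 6)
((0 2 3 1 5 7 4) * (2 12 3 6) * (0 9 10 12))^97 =(1 5 7 4 9 10 12 3)(2 6)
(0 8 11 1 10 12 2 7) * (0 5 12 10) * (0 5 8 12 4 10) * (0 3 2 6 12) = (1 5 4 10 3 2 7 8 11)(6 12) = [0, 5, 7, 2, 10, 4, 12, 8, 11, 9, 3, 1, 6]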